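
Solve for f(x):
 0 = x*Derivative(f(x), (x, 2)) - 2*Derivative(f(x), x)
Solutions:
 f(x) = C1 + C2*x^3


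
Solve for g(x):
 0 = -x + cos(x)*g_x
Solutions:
 g(x) = C1 + Integral(x/cos(x), x)


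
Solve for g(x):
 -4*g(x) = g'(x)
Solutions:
 g(x) = C1*exp(-4*x)


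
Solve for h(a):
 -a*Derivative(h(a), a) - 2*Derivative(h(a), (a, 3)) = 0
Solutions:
 h(a) = C1 + Integral(C2*airyai(-2^(2/3)*a/2) + C3*airybi(-2^(2/3)*a/2), a)


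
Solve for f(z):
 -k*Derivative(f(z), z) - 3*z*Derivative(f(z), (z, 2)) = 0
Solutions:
 f(z) = C1 + z^(1 - re(k)/3)*(C2*sin(log(z)*Abs(im(k))/3) + C3*cos(log(z)*im(k)/3))


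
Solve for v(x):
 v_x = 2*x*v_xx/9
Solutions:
 v(x) = C1 + C2*x^(11/2)


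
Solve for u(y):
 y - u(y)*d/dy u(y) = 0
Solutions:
 u(y) = -sqrt(C1 + y^2)
 u(y) = sqrt(C1 + y^2)


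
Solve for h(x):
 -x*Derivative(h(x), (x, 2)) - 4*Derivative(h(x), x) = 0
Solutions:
 h(x) = C1 + C2/x^3


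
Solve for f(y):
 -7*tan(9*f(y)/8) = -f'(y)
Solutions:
 f(y) = -8*asin(C1*exp(63*y/8))/9 + 8*pi/9
 f(y) = 8*asin(C1*exp(63*y/8))/9


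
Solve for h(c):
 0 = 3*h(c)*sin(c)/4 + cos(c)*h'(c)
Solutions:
 h(c) = C1*cos(c)^(3/4)


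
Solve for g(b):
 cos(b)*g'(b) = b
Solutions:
 g(b) = C1 + Integral(b/cos(b), b)


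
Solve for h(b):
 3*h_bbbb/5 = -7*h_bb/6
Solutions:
 h(b) = C1 + C2*b + C3*sin(sqrt(70)*b/6) + C4*cos(sqrt(70)*b/6)


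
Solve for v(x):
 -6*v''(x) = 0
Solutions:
 v(x) = C1 + C2*x


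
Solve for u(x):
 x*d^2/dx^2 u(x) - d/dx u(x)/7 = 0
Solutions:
 u(x) = C1 + C2*x^(8/7)


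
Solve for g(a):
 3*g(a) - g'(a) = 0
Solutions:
 g(a) = C1*exp(3*a)


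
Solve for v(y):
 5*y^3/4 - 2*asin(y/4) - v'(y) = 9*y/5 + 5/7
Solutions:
 v(y) = C1 + 5*y^4/16 - 9*y^2/10 - 2*y*asin(y/4) - 5*y/7 - 2*sqrt(16 - y^2)


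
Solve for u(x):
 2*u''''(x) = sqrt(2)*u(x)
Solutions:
 u(x) = C1*exp(-2^(7/8)*x/2) + C2*exp(2^(7/8)*x/2) + C3*sin(2^(7/8)*x/2) + C4*cos(2^(7/8)*x/2)


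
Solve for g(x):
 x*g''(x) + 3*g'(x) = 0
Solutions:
 g(x) = C1 + C2/x^2


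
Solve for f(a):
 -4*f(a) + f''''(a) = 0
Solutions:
 f(a) = C1*exp(-sqrt(2)*a) + C2*exp(sqrt(2)*a) + C3*sin(sqrt(2)*a) + C4*cos(sqrt(2)*a)


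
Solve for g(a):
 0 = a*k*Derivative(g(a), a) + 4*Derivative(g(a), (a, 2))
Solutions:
 g(a) = Piecewise((-sqrt(2)*sqrt(pi)*C1*erf(sqrt(2)*a*sqrt(k)/4)/sqrt(k) - C2, (k > 0) | (k < 0)), (-C1*a - C2, True))


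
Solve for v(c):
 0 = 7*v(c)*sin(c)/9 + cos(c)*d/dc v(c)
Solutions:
 v(c) = C1*cos(c)^(7/9)


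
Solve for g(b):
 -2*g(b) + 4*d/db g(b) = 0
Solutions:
 g(b) = C1*exp(b/2)


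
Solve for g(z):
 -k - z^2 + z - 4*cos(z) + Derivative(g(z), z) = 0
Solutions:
 g(z) = C1 + k*z + z^3/3 - z^2/2 + 4*sin(z)


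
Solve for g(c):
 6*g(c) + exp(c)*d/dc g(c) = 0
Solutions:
 g(c) = C1*exp(6*exp(-c))


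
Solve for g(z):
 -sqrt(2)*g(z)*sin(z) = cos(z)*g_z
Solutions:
 g(z) = C1*cos(z)^(sqrt(2))


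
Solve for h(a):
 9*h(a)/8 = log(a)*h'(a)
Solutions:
 h(a) = C1*exp(9*li(a)/8)


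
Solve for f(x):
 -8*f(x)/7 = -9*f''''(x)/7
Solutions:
 f(x) = C1*exp(-2^(3/4)*sqrt(3)*x/3) + C2*exp(2^(3/4)*sqrt(3)*x/3) + C3*sin(2^(3/4)*sqrt(3)*x/3) + C4*cos(2^(3/4)*sqrt(3)*x/3)


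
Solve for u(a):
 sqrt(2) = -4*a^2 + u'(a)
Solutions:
 u(a) = C1 + 4*a^3/3 + sqrt(2)*a


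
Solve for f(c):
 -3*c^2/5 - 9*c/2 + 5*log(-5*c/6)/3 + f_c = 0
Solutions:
 f(c) = C1 + c^3/5 + 9*c^2/4 - 5*c*log(-c)/3 + 5*c*(-log(5) + 1 + log(6))/3


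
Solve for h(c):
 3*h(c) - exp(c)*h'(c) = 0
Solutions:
 h(c) = C1*exp(-3*exp(-c))


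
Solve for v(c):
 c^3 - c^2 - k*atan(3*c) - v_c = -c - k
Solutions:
 v(c) = C1 + c^4/4 - c^3/3 + c^2/2 + c*k - k*(c*atan(3*c) - log(9*c^2 + 1)/6)


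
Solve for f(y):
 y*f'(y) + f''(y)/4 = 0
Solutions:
 f(y) = C1 + C2*erf(sqrt(2)*y)


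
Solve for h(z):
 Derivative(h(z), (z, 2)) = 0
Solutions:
 h(z) = C1 + C2*z


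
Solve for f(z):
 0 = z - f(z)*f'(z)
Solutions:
 f(z) = -sqrt(C1 + z^2)
 f(z) = sqrt(C1 + z^2)


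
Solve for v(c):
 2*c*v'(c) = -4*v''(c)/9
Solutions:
 v(c) = C1 + C2*erf(3*c/2)


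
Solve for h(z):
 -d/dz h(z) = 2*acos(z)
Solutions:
 h(z) = C1 - 2*z*acos(z) + 2*sqrt(1 - z^2)


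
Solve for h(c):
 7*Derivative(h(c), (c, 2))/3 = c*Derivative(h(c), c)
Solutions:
 h(c) = C1 + C2*erfi(sqrt(42)*c/14)


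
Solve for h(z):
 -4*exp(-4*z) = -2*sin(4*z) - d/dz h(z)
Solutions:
 h(z) = C1 + cos(4*z)/2 - exp(-4*z)


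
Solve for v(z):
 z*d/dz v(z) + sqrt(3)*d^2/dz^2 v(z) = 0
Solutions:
 v(z) = C1 + C2*erf(sqrt(2)*3^(3/4)*z/6)


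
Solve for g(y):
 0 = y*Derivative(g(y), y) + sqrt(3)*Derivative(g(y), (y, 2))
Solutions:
 g(y) = C1 + C2*erf(sqrt(2)*3^(3/4)*y/6)


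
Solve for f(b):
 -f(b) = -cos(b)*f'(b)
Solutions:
 f(b) = C1*sqrt(sin(b) + 1)/sqrt(sin(b) - 1)


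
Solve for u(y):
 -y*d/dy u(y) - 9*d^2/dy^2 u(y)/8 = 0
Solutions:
 u(y) = C1 + C2*erf(2*y/3)


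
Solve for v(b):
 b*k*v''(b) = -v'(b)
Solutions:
 v(b) = C1 + b^(((re(k) - 1)*re(k) + im(k)^2)/(re(k)^2 + im(k)^2))*(C2*sin(log(b)*Abs(im(k))/(re(k)^2 + im(k)^2)) + C3*cos(log(b)*im(k)/(re(k)^2 + im(k)^2)))


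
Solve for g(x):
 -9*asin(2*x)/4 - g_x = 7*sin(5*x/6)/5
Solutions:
 g(x) = C1 - 9*x*asin(2*x)/4 - 9*sqrt(1 - 4*x^2)/8 + 42*cos(5*x/6)/25


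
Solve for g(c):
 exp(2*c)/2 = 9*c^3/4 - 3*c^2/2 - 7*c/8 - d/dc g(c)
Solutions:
 g(c) = C1 + 9*c^4/16 - c^3/2 - 7*c^2/16 - exp(2*c)/4


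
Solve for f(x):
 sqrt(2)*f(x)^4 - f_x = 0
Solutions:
 f(x) = (-1/(C1 + 3*sqrt(2)*x))^(1/3)
 f(x) = (-1/(C1 + sqrt(2)*x))^(1/3)*(-3^(2/3) - 3*3^(1/6)*I)/6
 f(x) = (-1/(C1 + sqrt(2)*x))^(1/3)*(-3^(2/3) + 3*3^(1/6)*I)/6


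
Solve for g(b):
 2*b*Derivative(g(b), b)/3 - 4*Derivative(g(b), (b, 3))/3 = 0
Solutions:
 g(b) = C1 + Integral(C2*airyai(2^(2/3)*b/2) + C3*airybi(2^(2/3)*b/2), b)


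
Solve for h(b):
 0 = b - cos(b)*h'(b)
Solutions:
 h(b) = C1 + Integral(b/cos(b), b)


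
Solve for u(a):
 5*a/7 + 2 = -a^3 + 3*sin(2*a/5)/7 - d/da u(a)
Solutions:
 u(a) = C1 - a^4/4 - 5*a^2/14 - 2*a - 15*cos(2*a/5)/14


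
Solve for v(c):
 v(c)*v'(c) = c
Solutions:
 v(c) = -sqrt(C1 + c^2)
 v(c) = sqrt(C1 + c^2)


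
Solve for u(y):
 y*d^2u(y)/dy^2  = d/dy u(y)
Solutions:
 u(y) = C1 + C2*y^2


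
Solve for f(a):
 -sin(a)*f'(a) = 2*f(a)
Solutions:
 f(a) = C1*(cos(a) + 1)/(cos(a) - 1)


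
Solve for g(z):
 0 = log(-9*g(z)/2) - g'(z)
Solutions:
 -Integral(1/(log(-_y) - log(2) + 2*log(3)), (_y, g(z))) = C1 - z


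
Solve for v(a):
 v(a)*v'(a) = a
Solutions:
 v(a) = -sqrt(C1 + a^2)
 v(a) = sqrt(C1 + a^2)


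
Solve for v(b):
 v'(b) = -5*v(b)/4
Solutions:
 v(b) = C1*exp(-5*b/4)


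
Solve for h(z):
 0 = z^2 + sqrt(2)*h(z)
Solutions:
 h(z) = -sqrt(2)*z^2/2


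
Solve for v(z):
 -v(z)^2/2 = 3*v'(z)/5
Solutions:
 v(z) = 6/(C1 + 5*z)


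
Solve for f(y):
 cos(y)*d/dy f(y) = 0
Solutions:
 f(y) = C1


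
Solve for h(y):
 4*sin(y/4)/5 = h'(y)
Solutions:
 h(y) = C1 - 16*cos(y/4)/5


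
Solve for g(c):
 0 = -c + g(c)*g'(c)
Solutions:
 g(c) = -sqrt(C1 + c^2)
 g(c) = sqrt(C1 + c^2)


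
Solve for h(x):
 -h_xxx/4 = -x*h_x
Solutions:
 h(x) = C1 + Integral(C2*airyai(2^(2/3)*x) + C3*airybi(2^(2/3)*x), x)


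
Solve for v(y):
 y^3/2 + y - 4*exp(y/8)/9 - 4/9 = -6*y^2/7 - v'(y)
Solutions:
 v(y) = C1 - y^4/8 - 2*y^3/7 - y^2/2 + 4*y/9 + 32*exp(y/8)/9


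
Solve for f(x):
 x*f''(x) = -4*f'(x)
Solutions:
 f(x) = C1 + C2/x^3


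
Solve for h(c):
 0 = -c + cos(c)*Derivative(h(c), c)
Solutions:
 h(c) = C1 + Integral(c/cos(c), c)


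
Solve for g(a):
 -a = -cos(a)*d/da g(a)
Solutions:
 g(a) = C1 + Integral(a/cos(a), a)


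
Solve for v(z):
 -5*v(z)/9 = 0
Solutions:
 v(z) = 0


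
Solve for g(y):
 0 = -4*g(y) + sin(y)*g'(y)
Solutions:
 g(y) = C1*(cos(y)^2 - 2*cos(y) + 1)/(cos(y)^2 + 2*cos(y) + 1)


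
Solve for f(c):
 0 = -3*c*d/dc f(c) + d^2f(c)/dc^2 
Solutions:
 f(c) = C1 + C2*erfi(sqrt(6)*c/2)


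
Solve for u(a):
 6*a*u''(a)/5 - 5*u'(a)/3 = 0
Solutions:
 u(a) = C1 + C2*a^(43/18)


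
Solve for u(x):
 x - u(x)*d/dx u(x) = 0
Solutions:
 u(x) = -sqrt(C1 + x^2)
 u(x) = sqrt(C1 + x^2)


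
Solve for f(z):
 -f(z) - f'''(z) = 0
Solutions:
 f(z) = C3*exp(-z) + (C1*sin(sqrt(3)*z/2) + C2*cos(sqrt(3)*z/2))*exp(z/2)


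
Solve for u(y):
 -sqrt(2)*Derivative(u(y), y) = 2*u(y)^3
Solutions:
 u(y) = -sqrt(2)*sqrt(-1/(C1 - sqrt(2)*y))/2
 u(y) = sqrt(2)*sqrt(-1/(C1 - sqrt(2)*y))/2


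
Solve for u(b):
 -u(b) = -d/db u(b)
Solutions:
 u(b) = C1*exp(b)


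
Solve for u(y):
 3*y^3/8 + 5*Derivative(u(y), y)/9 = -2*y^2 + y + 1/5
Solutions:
 u(y) = C1 - 27*y^4/160 - 6*y^3/5 + 9*y^2/10 + 9*y/25


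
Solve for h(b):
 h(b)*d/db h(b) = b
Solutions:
 h(b) = -sqrt(C1 + b^2)
 h(b) = sqrt(C1 + b^2)


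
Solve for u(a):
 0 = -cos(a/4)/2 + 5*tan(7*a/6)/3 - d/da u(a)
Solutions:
 u(a) = C1 - 10*log(cos(7*a/6))/7 - 2*sin(a/4)


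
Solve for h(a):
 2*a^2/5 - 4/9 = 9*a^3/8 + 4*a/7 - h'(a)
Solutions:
 h(a) = C1 + 9*a^4/32 - 2*a^3/15 + 2*a^2/7 + 4*a/9


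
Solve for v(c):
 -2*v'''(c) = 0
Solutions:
 v(c) = C1 + C2*c + C3*c^2


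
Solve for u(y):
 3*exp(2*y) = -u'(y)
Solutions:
 u(y) = C1 - 3*exp(2*y)/2


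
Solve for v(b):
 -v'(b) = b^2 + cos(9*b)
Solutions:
 v(b) = C1 - b^3/3 - sin(9*b)/9


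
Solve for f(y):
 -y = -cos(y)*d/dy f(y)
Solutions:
 f(y) = C1 + Integral(y/cos(y), y)


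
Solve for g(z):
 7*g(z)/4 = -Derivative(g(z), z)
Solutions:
 g(z) = C1*exp(-7*z/4)


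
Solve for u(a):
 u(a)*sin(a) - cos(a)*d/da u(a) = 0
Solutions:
 u(a) = C1/cos(a)


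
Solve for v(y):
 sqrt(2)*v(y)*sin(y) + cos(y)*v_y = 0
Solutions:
 v(y) = C1*cos(y)^(sqrt(2))


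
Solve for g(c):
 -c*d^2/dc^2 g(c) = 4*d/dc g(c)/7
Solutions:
 g(c) = C1 + C2*c^(3/7)


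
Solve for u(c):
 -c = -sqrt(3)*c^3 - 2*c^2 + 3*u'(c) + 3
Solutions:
 u(c) = C1 + sqrt(3)*c^4/12 + 2*c^3/9 - c^2/6 - c


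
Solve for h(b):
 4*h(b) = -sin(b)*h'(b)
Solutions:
 h(b) = C1*(cos(b)^2 + 2*cos(b) + 1)/(cos(b)^2 - 2*cos(b) + 1)


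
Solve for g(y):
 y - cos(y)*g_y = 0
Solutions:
 g(y) = C1 + Integral(y/cos(y), y)


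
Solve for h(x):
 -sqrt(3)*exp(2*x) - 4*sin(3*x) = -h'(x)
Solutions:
 h(x) = C1 + sqrt(3)*exp(2*x)/2 - 4*cos(3*x)/3


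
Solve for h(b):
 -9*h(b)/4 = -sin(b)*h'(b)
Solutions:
 h(b) = C1*(cos(b) - 1)^(9/8)/(cos(b) + 1)^(9/8)


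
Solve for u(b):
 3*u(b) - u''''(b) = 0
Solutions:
 u(b) = C1*exp(-3^(1/4)*b) + C2*exp(3^(1/4)*b) + C3*sin(3^(1/4)*b) + C4*cos(3^(1/4)*b)


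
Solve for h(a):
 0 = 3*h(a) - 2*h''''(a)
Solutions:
 h(a) = C1*exp(-2^(3/4)*3^(1/4)*a/2) + C2*exp(2^(3/4)*3^(1/4)*a/2) + C3*sin(2^(3/4)*3^(1/4)*a/2) + C4*cos(2^(3/4)*3^(1/4)*a/2)


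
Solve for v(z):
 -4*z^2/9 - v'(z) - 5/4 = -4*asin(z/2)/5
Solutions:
 v(z) = C1 - 4*z^3/27 + 4*z*asin(z/2)/5 - 5*z/4 + 4*sqrt(4 - z^2)/5


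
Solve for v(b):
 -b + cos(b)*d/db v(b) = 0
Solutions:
 v(b) = C1 + Integral(b/cos(b), b)


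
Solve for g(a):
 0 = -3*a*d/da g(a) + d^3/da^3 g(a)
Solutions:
 g(a) = C1 + Integral(C2*airyai(3^(1/3)*a) + C3*airybi(3^(1/3)*a), a)


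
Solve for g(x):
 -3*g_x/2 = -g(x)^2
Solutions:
 g(x) = -3/(C1 + 2*x)


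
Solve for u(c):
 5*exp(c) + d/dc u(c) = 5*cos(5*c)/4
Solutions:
 u(c) = C1 - 5*exp(c) + sin(5*c)/4


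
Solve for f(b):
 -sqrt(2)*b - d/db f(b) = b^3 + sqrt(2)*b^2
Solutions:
 f(b) = C1 - b^4/4 - sqrt(2)*b^3/3 - sqrt(2)*b^2/2


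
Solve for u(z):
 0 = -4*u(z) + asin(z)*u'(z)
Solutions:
 u(z) = C1*exp(4*Integral(1/asin(z), z))


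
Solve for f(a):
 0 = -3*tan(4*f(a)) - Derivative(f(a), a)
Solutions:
 f(a) = -asin(C1*exp(-12*a))/4 + pi/4
 f(a) = asin(C1*exp(-12*a))/4


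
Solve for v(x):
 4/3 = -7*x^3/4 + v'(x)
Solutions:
 v(x) = C1 + 7*x^4/16 + 4*x/3


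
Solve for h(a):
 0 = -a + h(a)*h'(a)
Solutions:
 h(a) = -sqrt(C1 + a^2)
 h(a) = sqrt(C1 + a^2)


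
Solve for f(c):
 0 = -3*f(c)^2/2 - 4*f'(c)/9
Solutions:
 f(c) = 8/(C1 + 27*c)


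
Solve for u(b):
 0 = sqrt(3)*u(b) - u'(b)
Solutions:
 u(b) = C1*exp(sqrt(3)*b)


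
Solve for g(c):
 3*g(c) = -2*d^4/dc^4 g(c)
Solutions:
 g(c) = (C1*sin(6^(1/4)*c/2) + C2*cos(6^(1/4)*c/2))*exp(-6^(1/4)*c/2) + (C3*sin(6^(1/4)*c/2) + C4*cos(6^(1/4)*c/2))*exp(6^(1/4)*c/2)


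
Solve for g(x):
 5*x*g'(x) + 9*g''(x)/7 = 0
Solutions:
 g(x) = C1 + C2*erf(sqrt(70)*x/6)


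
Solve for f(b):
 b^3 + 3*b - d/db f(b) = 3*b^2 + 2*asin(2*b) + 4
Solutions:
 f(b) = C1 + b^4/4 - b^3 + 3*b^2/2 - 2*b*asin(2*b) - 4*b - sqrt(1 - 4*b^2)


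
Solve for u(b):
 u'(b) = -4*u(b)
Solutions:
 u(b) = C1*exp(-4*b)


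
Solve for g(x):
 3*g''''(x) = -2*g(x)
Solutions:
 g(x) = (C1*sin(6^(3/4)*x/6) + C2*cos(6^(3/4)*x/6))*exp(-6^(3/4)*x/6) + (C3*sin(6^(3/4)*x/6) + C4*cos(6^(3/4)*x/6))*exp(6^(3/4)*x/6)


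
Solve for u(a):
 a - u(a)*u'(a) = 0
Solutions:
 u(a) = -sqrt(C1 + a^2)
 u(a) = sqrt(C1 + a^2)


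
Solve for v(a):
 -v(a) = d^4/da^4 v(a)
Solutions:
 v(a) = (C1*sin(sqrt(2)*a/2) + C2*cos(sqrt(2)*a/2))*exp(-sqrt(2)*a/2) + (C3*sin(sqrt(2)*a/2) + C4*cos(sqrt(2)*a/2))*exp(sqrt(2)*a/2)


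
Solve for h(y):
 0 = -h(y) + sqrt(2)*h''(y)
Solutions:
 h(y) = C1*exp(-2^(3/4)*y/2) + C2*exp(2^(3/4)*y/2)


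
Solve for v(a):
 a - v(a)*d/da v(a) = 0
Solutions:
 v(a) = -sqrt(C1 + a^2)
 v(a) = sqrt(C1 + a^2)


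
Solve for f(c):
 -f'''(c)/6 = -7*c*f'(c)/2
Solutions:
 f(c) = C1 + Integral(C2*airyai(21^(1/3)*c) + C3*airybi(21^(1/3)*c), c)


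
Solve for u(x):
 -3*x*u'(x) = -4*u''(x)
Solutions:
 u(x) = C1 + C2*erfi(sqrt(6)*x/4)


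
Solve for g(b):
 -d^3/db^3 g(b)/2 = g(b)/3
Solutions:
 g(b) = C3*exp(-2^(1/3)*3^(2/3)*b/3) + (C1*sin(2^(1/3)*3^(1/6)*b/2) + C2*cos(2^(1/3)*3^(1/6)*b/2))*exp(2^(1/3)*3^(2/3)*b/6)


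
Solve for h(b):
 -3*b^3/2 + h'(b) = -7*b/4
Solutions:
 h(b) = C1 + 3*b^4/8 - 7*b^2/8


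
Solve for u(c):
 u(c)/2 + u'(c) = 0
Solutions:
 u(c) = C1*exp(-c/2)


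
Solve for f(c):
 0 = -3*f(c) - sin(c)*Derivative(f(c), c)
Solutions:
 f(c) = C1*(cos(c) + 1)^(3/2)/(cos(c) - 1)^(3/2)


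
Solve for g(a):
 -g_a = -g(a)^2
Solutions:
 g(a) = -1/(C1 + a)


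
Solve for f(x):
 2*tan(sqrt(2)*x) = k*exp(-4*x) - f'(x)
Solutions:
 f(x) = C1 - k*exp(-4*x)/4 - sqrt(2)*log(tan(sqrt(2)*x)^2 + 1)/2


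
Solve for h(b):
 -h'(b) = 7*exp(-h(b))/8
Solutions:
 h(b) = log(C1 - 7*b/8)


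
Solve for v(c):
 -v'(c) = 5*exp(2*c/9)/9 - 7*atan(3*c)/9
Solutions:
 v(c) = C1 + 7*c*atan(3*c)/9 - 5*exp(2*c/9)/2 - 7*log(9*c^2 + 1)/54


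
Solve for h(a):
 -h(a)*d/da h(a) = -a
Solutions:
 h(a) = -sqrt(C1 + a^2)
 h(a) = sqrt(C1 + a^2)


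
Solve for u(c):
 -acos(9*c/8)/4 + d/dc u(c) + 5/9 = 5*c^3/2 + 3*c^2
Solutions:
 u(c) = C1 + 5*c^4/8 + c^3 + c*acos(9*c/8)/4 - 5*c/9 - sqrt(64 - 81*c^2)/36


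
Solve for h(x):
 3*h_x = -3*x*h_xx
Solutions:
 h(x) = C1 + C2*log(x)


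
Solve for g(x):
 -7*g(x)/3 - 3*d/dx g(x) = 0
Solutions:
 g(x) = C1*exp(-7*x/9)


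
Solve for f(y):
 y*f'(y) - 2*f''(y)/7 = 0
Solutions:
 f(y) = C1 + C2*erfi(sqrt(7)*y/2)


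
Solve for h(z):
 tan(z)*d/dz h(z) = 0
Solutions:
 h(z) = C1


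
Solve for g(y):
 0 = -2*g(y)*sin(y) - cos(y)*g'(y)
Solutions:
 g(y) = C1*cos(y)^2


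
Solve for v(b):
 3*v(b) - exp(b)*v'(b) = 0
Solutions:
 v(b) = C1*exp(-3*exp(-b))


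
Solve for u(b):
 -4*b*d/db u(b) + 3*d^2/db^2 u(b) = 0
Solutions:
 u(b) = C1 + C2*erfi(sqrt(6)*b/3)


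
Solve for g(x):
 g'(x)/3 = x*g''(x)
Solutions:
 g(x) = C1 + C2*x^(4/3)


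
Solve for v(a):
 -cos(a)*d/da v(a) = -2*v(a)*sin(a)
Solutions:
 v(a) = C1/cos(a)^2


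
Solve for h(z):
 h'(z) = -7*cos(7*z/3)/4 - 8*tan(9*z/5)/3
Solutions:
 h(z) = C1 + 40*log(cos(9*z/5))/27 - 3*sin(7*z/3)/4


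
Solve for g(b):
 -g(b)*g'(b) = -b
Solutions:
 g(b) = -sqrt(C1 + b^2)
 g(b) = sqrt(C1 + b^2)


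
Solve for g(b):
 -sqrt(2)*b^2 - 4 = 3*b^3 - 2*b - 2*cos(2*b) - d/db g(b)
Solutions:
 g(b) = C1 + 3*b^4/4 + sqrt(2)*b^3/3 - b^2 + 4*b - sin(2*b)


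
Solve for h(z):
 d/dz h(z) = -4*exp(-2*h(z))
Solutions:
 h(z) = log(-sqrt(C1 - 8*z))
 h(z) = log(C1 - 8*z)/2


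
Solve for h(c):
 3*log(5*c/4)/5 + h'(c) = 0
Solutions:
 h(c) = C1 - 3*c*log(c)/5 - 3*c*log(5)/5 + 3*c/5 + 6*c*log(2)/5


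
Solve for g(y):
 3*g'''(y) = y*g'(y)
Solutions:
 g(y) = C1 + Integral(C2*airyai(3^(2/3)*y/3) + C3*airybi(3^(2/3)*y/3), y)


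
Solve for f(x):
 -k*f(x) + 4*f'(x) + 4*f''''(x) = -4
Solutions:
 f(x) = C1*exp(x*Piecewise((-sqrt(-(-1)^(1/3))/2 + sqrt((-1)^(1/3) + 2/sqrt(-(-1)^(1/3)))/2, Eq(k, 0)), (-sqrt(-k/(6*(sqrt(k^3/1728 + 1/256) + 1/16)^(1/3)) + 2*(sqrt(k^3/1728 + 1/256) + 1/16)^(1/3))/2 + sqrt(k/(6*(sqrt(k^3/1728 + 1/256) + 1/16)^(1/3)) - 2*(sqrt(k^3/1728 + 1/256) + 1/16)^(1/3) + 2/sqrt(-k/(6*(sqrt(k^3/1728 + 1/256) + 1/16)^(1/3)) + 2*(sqrt(k^3/1728 + 1/256) + 1/16)^(1/3)))/2, True))) + C2*exp(x*Piecewise((sqrt(-(-1)^(1/3))/2 - sqrt(-2/sqrt(-(-1)^(1/3)) + (-1)^(1/3))/2, Eq(k, 0)), (sqrt(-k/(6*(sqrt(k^3/1728 + 1/256) + 1/16)^(1/3)) + 2*(sqrt(k^3/1728 + 1/256) + 1/16)^(1/3))/2 - sqrt(k/(6*(sqrt(k^3/1728 + 1/256) + 1/16)^(1/3)) - 2*(sqrt(k^3/1728 + 1/256) + 1/16)^(1/3) - 2/sqrt(-k/(6*(sqrt(k^3/1728 + 1/256) + 1/16)^(1/3)) + 2*(sqrt(k^3/1728 + 1/256) + 1/16)^(1/3)))/2, True))) + C3*exp(x*Piecewise((sqrt(-(-1)^(1/3))/2 + sqrt(-2/sqrt(-(-1)^(1/3)) + (-1)^(1/3))/2, Eq(k, 0)), (sqrt(-k/(6*(sqrt(k^3/1728 + 1/256) + 1/16)^(1/3)) + 2*(sqrt(k^3/1728 + 1/256) + 1/16)^(1/3))/2 + sqrt(k/(6*(sqrt(k^3/1728 + 1/256) + 1/16)^(1/3)) - 2*(sqrt(k^3/1728 + 1/256) + 1/16)^(1/3) - 2/sqrt(-k/(6*(sqrt(k^3/1728 + 1/256) + 1/16)^(1/3)) + 2*(sqrt(k^3/1728 + 1/256) + 1/16)^(1/3)))/2, True))) + C4*exp(x*Piecewise((-sqrt((-1)^(1/3) + 2/sqrt(-(-1)^(1/3)))/2 - sqrt(-(-1)^(1/3))/2, Eq(k, 0)), (-sqrt(-k/(6*(sqrt(k^3/1728 + 1/256) + 1/16)^(1/3)) + 2*(sqrt(k^3/1728 + 1/256) + 1/16)^(1/3))/2 - sqrt(k/(6*(sqrt(k^3/1728 + 1/256) + 1/16)^(1/3)) - 2*(sqrt(k^3/1728 + 1/256) + 1/16)^(1/3) + 2/sqrt(-k/(6*(sqrt(k^3/1728 + 1/256) + 1/16)^(1/3)) + 2*(sqrt(k^3/1728 + 1/256) + 1/16)^(1/3)))/2, True))) + 4/k


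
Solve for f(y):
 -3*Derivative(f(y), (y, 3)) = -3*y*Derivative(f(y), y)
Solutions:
 f(y) = C1 + Integral(C2*airyai(y) + C3*airybi(y), y)


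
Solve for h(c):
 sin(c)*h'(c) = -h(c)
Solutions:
 h(c) = C1*sqrt(cos(c) + 1)/sqrt(cos(c) - 1)


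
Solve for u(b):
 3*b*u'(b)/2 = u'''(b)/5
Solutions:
 u(b) = C1 + Integral(C2*airyai(15^(1/3)*2^(2/3)*b/2) + C3*airybi(15^(1/3)*2^(2/3)*b/2), b)


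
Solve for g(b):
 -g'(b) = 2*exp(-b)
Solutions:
 g(b) = C1 + 2*exp(-b)


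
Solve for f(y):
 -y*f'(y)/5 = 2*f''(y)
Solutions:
 f(y) = C1 + C2*erf(sqrt(5)*y/10)


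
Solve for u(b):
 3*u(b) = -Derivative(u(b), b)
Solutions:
 u(b) = C1*exp(-3*b)


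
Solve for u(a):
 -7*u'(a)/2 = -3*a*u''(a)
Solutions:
 u(a) = C1 + C2*a^(13/6)


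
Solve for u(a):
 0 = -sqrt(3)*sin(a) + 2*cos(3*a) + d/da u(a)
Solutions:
 u(a) = C1 - 2*sin(3*a)/3 - sqrt(3)*cos(a)


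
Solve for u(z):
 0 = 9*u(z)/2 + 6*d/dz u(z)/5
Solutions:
 u(z) = C1*exp(-15*z/4)


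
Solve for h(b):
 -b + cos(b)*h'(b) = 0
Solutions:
 h(b) = C1 + Integral(b/cos(b), b)


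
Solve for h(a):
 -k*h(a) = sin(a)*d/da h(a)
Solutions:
 h(a) = C1*exp(k*(-log(cos(a) - 1) + log(cos(a) + 1))/2)


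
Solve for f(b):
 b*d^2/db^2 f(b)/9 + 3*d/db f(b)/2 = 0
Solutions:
 f(b) = C1 + C2/b^(25/2)


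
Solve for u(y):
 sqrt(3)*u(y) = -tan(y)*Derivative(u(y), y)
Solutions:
 u(y) = C1/sin(y)^(sqrt(3))


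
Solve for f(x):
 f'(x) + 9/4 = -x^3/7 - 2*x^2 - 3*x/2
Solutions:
 f(x) = C1 - x^4/28 - 2*x^3/3 - 3*x^2/4 - 9*x/4


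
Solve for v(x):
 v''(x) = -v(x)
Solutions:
 v(x) = C1*sin(x) + C2*cos(x)


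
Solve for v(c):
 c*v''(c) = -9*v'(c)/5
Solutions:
 v(c) = C1 + C2/c^(4/5)


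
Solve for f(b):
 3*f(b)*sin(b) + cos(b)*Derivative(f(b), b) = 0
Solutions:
 f(b) = C1*cos(b)^3


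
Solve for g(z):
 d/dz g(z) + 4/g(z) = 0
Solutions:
 g(z) = -sqrt(C1 - 8*z)
 g(z) = sqrt(C1 - 8*z)


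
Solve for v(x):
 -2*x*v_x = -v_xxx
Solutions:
 v(x) = C1 + Integral(C2*airyai(2^(1/3)*x) + C3*airybi(2^(1/3)*x), x)


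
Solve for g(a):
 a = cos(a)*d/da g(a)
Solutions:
 g(a) = C1 + Integral(a/cos(a), a)


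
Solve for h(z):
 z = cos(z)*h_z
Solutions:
 h(z) = C1 + Integral(z/cos(z), z)


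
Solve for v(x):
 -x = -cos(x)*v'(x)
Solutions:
 v(x) = C1 + Integral(x/cos(x), x)


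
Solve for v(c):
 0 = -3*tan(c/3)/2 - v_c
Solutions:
 v(c) = C1 + 9*log(cos(c/3))/2


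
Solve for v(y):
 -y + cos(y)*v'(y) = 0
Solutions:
 v(y) = C1 + Integral(y/cos(y), y)


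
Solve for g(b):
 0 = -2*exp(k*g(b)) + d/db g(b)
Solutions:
 g(b) = Piecewise((log(-1/(C1*k + 2*b*k))/k, Ne(k, 0)), (nan, True))
 g(b) = Piecewise((C1 + 2*b, Eq(k, 0)), (nan, True))


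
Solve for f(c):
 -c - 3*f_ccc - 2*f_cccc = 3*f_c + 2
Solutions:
 f(c) = C1 + C2*exp(c*(-2 + (4*sqrt(3) + 7)^(-1/3) + (4*sqrt(3) + 7)^(1/3))/4)*sin(sqrt(3)*c*(-(4*sqrt(3) + 7)^(1/3) + (4*sqrt(3) + 7)^(-1/3))/4) + C3*exp(c*(-2 + (4*sqrt(3) + 7)^(-1/3) + (4*sqrt(3) + 7)^(1/3))/4)*cos(sqrt(3)*c*(-(4*sqrt(3) + 7)^(1/3) + (4*sqrt(3) + 7)^(-1/3))/4) + C4*exp(-c*((4*sqrt(3) + 7)^(-1/3) + 1 + (4*sqrt(3) + 7)^(1/3))/2) - c^2/6 - 2*c/3


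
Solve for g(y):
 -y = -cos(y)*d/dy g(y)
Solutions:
 g(y) = C1 + Integral(y/cos(y), y)


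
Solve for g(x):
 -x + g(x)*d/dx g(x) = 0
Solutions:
 g(x) = -sqrt(C1 + x^2)
 g(x) = sqrt(C1 + x^2)


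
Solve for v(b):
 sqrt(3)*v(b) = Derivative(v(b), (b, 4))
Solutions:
 v(b) = C1*exp(-3^(1/8)*b) + C2*exp(3^(1/8)*b) + C3*sin(3^(1/8)*b) + C4*cos(3^(1/8)*b)


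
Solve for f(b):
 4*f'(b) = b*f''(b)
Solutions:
 f(b) = C1 + C2*b^5


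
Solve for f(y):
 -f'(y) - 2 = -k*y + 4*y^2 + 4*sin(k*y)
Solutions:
 f(y) = C1 + k*y^2/2 - 4*y^3/3 - 2*y + 4*cos(k*y)/k


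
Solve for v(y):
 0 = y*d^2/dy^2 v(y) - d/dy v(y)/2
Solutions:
 v(y) = C1 + C2*y^(3/2)


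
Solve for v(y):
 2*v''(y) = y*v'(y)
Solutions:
 v(y) = C1 + C2*erfi(y/2)


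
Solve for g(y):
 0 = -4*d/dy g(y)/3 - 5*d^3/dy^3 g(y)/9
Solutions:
 g(y) = C1 + C2*sin(2*sqrt(15)*y/5) + C3*cos(2*sqrt(15)*y/5)


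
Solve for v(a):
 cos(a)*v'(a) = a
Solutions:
 v(a) = C1 + Integral(a/cos(a), a)


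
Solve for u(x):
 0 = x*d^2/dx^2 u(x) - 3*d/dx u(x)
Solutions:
 u(x) = C1 + C2*x^4


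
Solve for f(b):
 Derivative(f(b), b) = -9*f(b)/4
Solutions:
 f(b) = C1*exp(-9*b/4)


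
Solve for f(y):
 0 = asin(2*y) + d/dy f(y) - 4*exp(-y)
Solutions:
 f(y) = C1 - y*asin(2*y) - sqrt(1 - 4*y^2)/2 - 4*exp(-y)


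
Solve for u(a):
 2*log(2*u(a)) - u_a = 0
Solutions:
 -Integral(1/(log(_y) + log(2)), (_y, u(a)))/2 = C1 - a


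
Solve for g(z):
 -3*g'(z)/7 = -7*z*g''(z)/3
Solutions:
 g(z) = C1 + C2*z^(58/49)


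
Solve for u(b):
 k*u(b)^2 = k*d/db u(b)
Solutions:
 u(b) = -1/(C1 + b)


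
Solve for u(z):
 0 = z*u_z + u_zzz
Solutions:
 u(z) = C1 + Integral(C2*airyai(-z) + C3*airybi(-z), z)


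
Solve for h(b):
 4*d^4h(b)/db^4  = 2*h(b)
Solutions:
 h(b) = C1*exp(-2^(3/4)*b/2) + C2*exp(2^(3/4)*b/2) + C3*sin(2^(3/4)*b/2) + C4*cos(2^(3/4)*b/2)


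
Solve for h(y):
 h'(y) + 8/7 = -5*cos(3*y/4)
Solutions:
 h(y) = C1 - 8*y/7 - 20*sin(3*y/4)/3


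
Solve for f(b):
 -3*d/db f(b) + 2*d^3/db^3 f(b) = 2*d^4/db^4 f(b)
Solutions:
 f(b) = C1 + C2*exp(b*(2*2^(2/3)/(9*sqrt(73) + 77)^(1/3) + 4 + 2^(1/3)*(9*sqrt(73) + 77)^(1/3))/12)*sin(2^(1/3)*sqrt(3)*b*(-(9*sqrt(73) + 77)^(1/3) + 2*2^(1/3)/(9*sqrt(73) + 77)^(1/3))/12) + C3*exp(b*(2*2^(2/3)/(9*sqrt(73) + 77)^(1/3) + 4 + 2^(1/3)*(9*sqrt(73) + 77)^(1/3))/12)*cos(2^(1/3)*sqrt(3)*b*(-(9*sqrt(73) + 77)^(1/3) + 2*2^(1/3)/(9*sqrt(73) + 77)^(1/3))/12) + C4*exp(b*(-2^(1/3)*(9*sqrt(73) + 77)^(1/3) - 2*2^(2/3)/(9*sqrt(73) + 77)^(1/3) + 2)/6)


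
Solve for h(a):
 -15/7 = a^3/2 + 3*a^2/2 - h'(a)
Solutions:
 h(a) = C1 + a^4/8 + a^3/2 + 15*a/7


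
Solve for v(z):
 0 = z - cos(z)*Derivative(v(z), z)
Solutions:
 v(z) = C1 + Integral(z/cos(z), z)


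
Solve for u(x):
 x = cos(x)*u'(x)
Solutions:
 u(x) = C1 + Integral(x/cos(x), x)


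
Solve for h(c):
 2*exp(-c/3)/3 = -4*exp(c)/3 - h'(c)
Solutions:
 h(c) = C1 - 4*exp(c)/3 + 2*exp(-c/3)


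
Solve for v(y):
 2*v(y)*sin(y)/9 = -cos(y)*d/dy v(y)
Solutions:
 v(y) = C1*cos(y)^(2/9)


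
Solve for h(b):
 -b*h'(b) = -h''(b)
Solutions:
 h(b) = C1 + C2*erfi(sqrt(2)*b/2)


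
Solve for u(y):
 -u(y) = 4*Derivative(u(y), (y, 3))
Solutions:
 u(y) = C3*exp(-2^(1/3)*y/2) + (C1*sin(2^(1/3)*sqrt(3)*y/4) + C2*cos(2^(1/3)*sqrt(3)*y/4))*exp(2^(1/3)*y/4)


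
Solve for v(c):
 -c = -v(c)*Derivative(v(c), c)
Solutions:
 v(c) = -sqrt(C1 + c^2)
 v(c) = sqrt(C1 + c^2)


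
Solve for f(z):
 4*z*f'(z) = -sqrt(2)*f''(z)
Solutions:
 f(z) = C1 + C2*erf(2^(1/4)*z)


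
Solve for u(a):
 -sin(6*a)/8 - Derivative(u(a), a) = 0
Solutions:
 u(a) = C1 + cos(6*a)/48


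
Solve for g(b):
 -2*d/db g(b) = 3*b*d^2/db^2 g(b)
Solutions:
 g(b) = C1 + C2*b^(1/3)


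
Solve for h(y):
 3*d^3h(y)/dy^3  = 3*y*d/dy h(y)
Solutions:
 h(y) = C1 + Integral(C2*airyai(y) + C3*airybi(y), y)


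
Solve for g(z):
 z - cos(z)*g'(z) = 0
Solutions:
 g(z) = C1 + Integral(z/cos(z), z)


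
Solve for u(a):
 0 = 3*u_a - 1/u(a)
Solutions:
 u(a) = -sqrt(C1 + 6*a)/3
 u(a) = sqrt(C1 + 6*a)/3


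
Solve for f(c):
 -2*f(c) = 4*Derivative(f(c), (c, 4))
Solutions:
 f(c) = (C1*sin(2^(1/4)*c/2) + C2*cos(2^(1/4)*c/2))*exp(-2^(1/4)*c/2) + (C3*sin(2^(1/4)*c/2) + C4*cos(2^(1/4)*c/2))*exp(2^(1/4)*c/2)


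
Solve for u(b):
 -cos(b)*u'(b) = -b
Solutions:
 u(b) = C1 + Integral(b/cos(b), b)


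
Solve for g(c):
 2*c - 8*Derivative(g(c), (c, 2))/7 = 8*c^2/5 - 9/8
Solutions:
 g(c) = C1 + C2*c - 7*c^4/60 + 7*c^3/24 + 63*c^2/128


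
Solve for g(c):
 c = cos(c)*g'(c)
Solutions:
 g(c) = C1 + Integral(c/cos(c), c)


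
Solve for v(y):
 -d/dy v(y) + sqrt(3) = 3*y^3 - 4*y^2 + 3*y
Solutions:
 v(y) = C1 - 3*y^4/4 + 4*y^3/3 - 3*y^2/2 + sqrt(3)*y


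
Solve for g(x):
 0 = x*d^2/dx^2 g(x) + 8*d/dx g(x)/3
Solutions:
 g(x) = C1 + C2/x^(5/3)


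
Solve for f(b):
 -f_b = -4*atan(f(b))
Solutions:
 Integral(1/atan(_y), (_y, f(b))) = C1 + 4*b


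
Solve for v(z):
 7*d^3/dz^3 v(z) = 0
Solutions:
 v(z) = C1 + C2*z + C3*z^2


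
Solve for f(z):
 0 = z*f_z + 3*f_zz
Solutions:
 f(z) = C1 + C2*erf(sqrt(6)*z/6)


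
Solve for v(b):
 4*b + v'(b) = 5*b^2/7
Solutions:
 v(b) = C1 + 5*b^3/21 - 2*b^2


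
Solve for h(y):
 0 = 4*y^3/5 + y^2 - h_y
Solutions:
 h(y) = C1 + y^4/5 + y^3/3


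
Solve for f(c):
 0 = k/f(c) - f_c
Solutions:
 f(c) = -sqrt(C1 + 2*c*k)
 f(c) = sqrt(C1 + 2*c*k)


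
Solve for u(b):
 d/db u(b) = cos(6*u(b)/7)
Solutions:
 -b - 7*log(sin(6*u(b)/7) - 1)/12 + 7*log(sin(6*u(b)/7) + 1)/12 = C1


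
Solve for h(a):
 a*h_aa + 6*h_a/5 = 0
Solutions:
 h(a) = C1 + C2/a^(1/5)


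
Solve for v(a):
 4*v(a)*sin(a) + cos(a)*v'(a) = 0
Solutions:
 v(a) = C1*cos(a)^4


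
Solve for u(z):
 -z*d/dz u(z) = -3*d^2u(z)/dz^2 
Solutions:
 u(z) = C1 + C2*erfi(sqrt(6)*z/6)


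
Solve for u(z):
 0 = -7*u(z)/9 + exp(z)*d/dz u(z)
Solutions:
 u(z) = C1*exp(-7*exp(-z)/9)


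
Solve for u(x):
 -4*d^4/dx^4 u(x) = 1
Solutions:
 u(x) = C1 + C2*x + C3*x^2 + C4*x^3 - x^4/96


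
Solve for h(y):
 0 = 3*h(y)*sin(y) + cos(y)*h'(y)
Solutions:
 h(y) = C1*cos(y)^3


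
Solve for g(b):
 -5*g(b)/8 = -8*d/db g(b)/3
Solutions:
 g(b) = C1*exp(15*b/64)


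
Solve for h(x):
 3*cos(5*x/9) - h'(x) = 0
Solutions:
 h(x) = C1 + 27*sin(5*x/9)/5


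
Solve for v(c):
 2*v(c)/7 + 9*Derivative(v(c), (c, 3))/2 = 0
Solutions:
 v(c) = C3*exp(c*(-147^(1/3)*2^(2/3) + 3*14^(2/3)*3^(1/3))/84)*sin(14^(2/3)*3^(5/6)*c/42) + C4*exp(c*(-147^(1/3)*2^(2/3) + 3*14^(2/3)*3^(1/3))/84)*cos(14^(2/3)*3^(5/6)*c/42) + C5*exp(-c*(147^(1/3)*2^(2/3) + 3*14^(2/3)*3^(1/3))/84) + (C1*sin(14^(2/3)*3^(5/6)*c/42) + C2*cos(14^(2/3)*3^(5/6)*c/42))*exp(147^(1/3)*2^(2/3)*c/42)


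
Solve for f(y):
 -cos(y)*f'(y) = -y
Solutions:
 f(y) = C1 + Integral(y/cos(y), y)


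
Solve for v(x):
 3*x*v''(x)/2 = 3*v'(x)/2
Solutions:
 v(x) = C1 + C2*x^2


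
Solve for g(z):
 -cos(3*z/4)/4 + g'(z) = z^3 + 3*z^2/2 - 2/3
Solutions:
 g(z) = C1 + z^4/4 + z^3/2 - 2*z/3 + sin(3*z/4)/3


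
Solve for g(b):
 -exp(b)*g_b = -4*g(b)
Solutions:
 g(b) = C1*exp(-4*exp(-b))


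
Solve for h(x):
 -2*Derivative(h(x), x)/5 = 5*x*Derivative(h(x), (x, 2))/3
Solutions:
 h(x) = C1 + C2*x^(19/25)


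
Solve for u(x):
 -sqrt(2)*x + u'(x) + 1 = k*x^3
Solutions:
 u(x) = C1 + k*x^4/4 + sqrt(2)*x^2/2 - x


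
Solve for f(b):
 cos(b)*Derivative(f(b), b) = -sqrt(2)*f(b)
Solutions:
 f(b) = C1*(sin(b) - 1)^(sqrt(2)/2)/(sin(b) + 1)^(sqrt(2)/2)


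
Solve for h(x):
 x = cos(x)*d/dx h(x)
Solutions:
 h(x) = C1 + Integral(x/cos(x), x)


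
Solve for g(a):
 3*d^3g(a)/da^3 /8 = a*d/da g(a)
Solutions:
 g(a) = C1 + Integral(C2*airyai(2*3^(2/3)*a/3) + C3*airybi(2*3^(2/3)*a/3), a)


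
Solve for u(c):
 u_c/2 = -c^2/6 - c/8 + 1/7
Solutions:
 u(c) = C1 - c^3/9 - c^2/8 + 2*c/7


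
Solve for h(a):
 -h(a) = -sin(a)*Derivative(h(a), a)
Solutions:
 h(a) = C1*sqrt(cos(a) - 1)/sqrt(cos(a) + 1)


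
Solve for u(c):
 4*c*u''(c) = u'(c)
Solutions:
 u(c) = C1 + C2*c^(5/4)


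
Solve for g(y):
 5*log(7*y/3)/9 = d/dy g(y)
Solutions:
 g(y) = C1 + 5*y*log(y)/9 - 5*y*log(3)/9 - 5*y/9 + 5*y*log(7)/9


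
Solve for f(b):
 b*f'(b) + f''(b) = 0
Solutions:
 f(b) = C1 + C2*erf(sqrt(2)*b/2)


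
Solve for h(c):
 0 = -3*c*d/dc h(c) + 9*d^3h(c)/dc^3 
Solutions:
 h(c) = C1 + Integral(C2*airyai(3^(2/3)*c/3) + C3*airybi(3^(2/3)*c/3), c)


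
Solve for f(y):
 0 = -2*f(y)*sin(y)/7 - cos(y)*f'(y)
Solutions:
 f(y) = C1*cos(y)^(2/7)


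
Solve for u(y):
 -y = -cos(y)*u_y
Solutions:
 u(y) = C1 + Integral(y/cos(y), y)


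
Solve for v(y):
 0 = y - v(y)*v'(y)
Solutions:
 v(y) = -sqrt(C1 + y^2)
 v(y) = sqrt(C1 + y^2)


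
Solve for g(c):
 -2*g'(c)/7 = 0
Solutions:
 g(c) = C1


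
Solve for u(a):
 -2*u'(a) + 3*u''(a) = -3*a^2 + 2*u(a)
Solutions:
 u(a) = C1*exp(a*(1 - sqrt(7))/3) + C2*exp(a*(1 + sqrt(7))/3) + 3*a^2/2 - 3*a + 15/2


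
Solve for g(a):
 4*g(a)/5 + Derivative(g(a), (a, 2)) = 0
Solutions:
 g(a) = C1*sin(2*sqrt(5)*a/5) + C2*cos(2*sqrt(5)*a/5)


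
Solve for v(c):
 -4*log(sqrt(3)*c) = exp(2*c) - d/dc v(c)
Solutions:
 v(c) = C1 + 4*c*log(c) + 2*c*(-2 + log(3)) + exp(2*c)/2


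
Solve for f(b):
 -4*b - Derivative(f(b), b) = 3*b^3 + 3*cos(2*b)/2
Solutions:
 f(b) = C1 - 3*b^4/4 - 2*b^2 - 3*sin(2*b)/4


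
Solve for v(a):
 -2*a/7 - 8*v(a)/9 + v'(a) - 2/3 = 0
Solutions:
 v(a) = C1*exp(8*a/9) - 9*a/28 - 249/224


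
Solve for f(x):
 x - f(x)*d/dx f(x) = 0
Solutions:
 f(x) = -sqrt(C1 + x^2)
 f(x) = sqrt(C1 + x^2)


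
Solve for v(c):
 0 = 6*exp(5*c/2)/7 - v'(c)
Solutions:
 v(c) = C1 + 12*exp(5*c/2)/35


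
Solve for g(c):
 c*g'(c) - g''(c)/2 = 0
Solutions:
 g(c) = C1 + C2*erfi(c)


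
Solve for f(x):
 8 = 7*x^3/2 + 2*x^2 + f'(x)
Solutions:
 f(x) = C1 - 7*x^4/8 - 2*x^3/3 + 8*x


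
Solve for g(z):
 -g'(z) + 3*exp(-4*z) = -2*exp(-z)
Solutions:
 g(z) = C1 - 2*exp(-z) - 3*exp(-4*z)/4


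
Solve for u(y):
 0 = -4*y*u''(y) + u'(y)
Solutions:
 u(y) = C1 + C2*y^(5/4)


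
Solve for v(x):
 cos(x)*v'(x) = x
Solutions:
 v(x) = C1 + Integral(x/cos(x), x)


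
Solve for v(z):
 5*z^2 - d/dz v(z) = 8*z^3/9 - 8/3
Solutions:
 v(z) = C1 - 2*z^4/9 + 5*z^3/3 + 8*z/3


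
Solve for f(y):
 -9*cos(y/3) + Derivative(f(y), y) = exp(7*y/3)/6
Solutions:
 f(y) = C1 + exp(7*y/3)/14 + 27*sin(y/3)


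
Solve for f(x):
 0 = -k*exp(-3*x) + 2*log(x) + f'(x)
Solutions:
 f(x) = C1 - k*exp(-3*x)/3 - 2*x*log(x) + 2*x


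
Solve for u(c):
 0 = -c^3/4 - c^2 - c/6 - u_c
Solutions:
 u(c) = C1 - c^4/16 - c^3/3 - c^2/12


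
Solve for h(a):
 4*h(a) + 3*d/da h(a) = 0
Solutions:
 h(a) = C1*exp(-4*a/3)


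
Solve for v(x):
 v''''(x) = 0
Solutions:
 v(x) = C1 + C2*x + C3*x^2 + C4*x^3


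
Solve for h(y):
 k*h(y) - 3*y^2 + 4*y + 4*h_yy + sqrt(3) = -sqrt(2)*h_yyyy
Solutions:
 h(y) = C1*exp(-2^(1/4)*y*sqrt(-sqrt(-sqrt(2)*k + 4)/2 - 1)) + C2*exp(2^(1/4)*y*sqrt(-sqrt(-sqrt(2)*k + 4)/2 - 1)) + C3*exp(-2^(1/4)*y*sqrt(sqrt(-sqrt(2)*k + 4)/2 - 1)) + C4*exp(2^(1/4)*y*sqrt(sqrt(-sqrt(2)*k + 4)/2 - 1)) + 3*y^2/k - 4*y/k - sqrt(3)/k - 24/k^2


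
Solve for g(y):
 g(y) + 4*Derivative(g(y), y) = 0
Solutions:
 g(y) = C1*exp(-y/4)


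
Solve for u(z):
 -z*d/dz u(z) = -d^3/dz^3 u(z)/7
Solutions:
 u(z) = C1 + Integral(C2*airyai(7^(1/3)*z) + C3*airybi(7^(1/3)*z), z)


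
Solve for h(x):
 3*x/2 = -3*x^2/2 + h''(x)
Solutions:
 h(x) = C1 + C2*x + x^4/8 + x^3/4


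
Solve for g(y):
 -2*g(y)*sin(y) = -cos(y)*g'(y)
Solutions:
 g(y) = C1/cos(y)^2


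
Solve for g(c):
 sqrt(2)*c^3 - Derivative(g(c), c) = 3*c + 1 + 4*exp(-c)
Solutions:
 g(c) = C1 + sqrt(2)*c^4/4 - 3*c^2/2 - c + 4*exp(-c)


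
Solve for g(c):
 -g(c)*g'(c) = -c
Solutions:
 g(c) = -sqrt(C1 + c^2)
 g(c) = sqrt(C1 + c^2)


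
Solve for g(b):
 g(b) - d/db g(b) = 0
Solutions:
 g(b) = C1*exp(b)


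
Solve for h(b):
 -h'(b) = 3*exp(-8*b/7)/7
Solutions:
 h(b) = C1 + 3*exp(-8*b/7)/8


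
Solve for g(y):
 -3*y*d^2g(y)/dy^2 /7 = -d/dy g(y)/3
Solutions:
 g(y) = C1 + C2*y^(16/9)


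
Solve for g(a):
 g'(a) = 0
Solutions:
 g(a) = C1


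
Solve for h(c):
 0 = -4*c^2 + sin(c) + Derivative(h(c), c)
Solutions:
 h(c) = C1 + 4*c^3/3 + cos(c)


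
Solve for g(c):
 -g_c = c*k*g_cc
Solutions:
 g(c) = C1 + c^(((re(k) - 1)*re(k) + im(k)^2)/(re(k)^2 + im(k)^2))*(C2*sin(log(c)*Abs(im(k))/(re(k)^2 + im(k)^2)) + C3*cos(log(c)*im(k)/(re(k)^2 + im(k)^2)))


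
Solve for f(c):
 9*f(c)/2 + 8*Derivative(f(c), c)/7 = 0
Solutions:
 f(c) = C1*exp(-63*c/16)


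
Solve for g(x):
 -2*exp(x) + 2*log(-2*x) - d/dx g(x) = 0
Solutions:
 g(x) = C1 + 2*x*log(-x) + 2*x*(-1 + log(2)) - 2*exp(x)


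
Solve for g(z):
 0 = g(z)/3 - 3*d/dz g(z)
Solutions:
 g(z) = C1*exp(z/9)


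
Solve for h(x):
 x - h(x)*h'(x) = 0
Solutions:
 h(x) = -sqrt(C1 + x^2)
 h(x) = sqrt(C1 + x^2)


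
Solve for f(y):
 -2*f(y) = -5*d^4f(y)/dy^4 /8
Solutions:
 f(y) = C1*exp(-2*5^(3/4)*y/5) + C2*exp(2*5^(3/4)*y/5) + C3*sin(2*5^(3/4)*y/5) + C4*cos(2*5^(3/4)*y/5)


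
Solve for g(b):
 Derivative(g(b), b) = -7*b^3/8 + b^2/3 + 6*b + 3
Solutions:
 g(b) = C1 - 7*b^4/32 + b^3/9 + 3*b^2 + 3*b


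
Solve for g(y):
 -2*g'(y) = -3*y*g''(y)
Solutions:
 g(y) = C1 + C2*y^(5/3)


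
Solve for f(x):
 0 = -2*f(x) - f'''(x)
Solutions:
 f(x) = C3*exp(-2^(1/3)*x) + (C1*sin(2^(1/3)*sqrt(3)*x/2) + C2*cos(2^(1/3)*sqrt(3)*x/2))*exp(2^(1/3)*x/2)


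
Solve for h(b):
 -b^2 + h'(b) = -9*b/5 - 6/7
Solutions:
 h(b) = C1 + b^3/3 - 9*b^2/10 - 6*b/7


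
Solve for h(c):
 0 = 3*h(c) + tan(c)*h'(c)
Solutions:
 h(c) = C1/sin(c)^3


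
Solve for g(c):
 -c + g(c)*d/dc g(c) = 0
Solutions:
 g(c) = -sqrt(C1 + c^2)
 g(c) = sqrt(C1 + c^2)


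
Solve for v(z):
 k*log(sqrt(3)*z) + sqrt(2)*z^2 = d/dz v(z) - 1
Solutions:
 v(z) = C1 + k*z*log(z) - k*z + k*z*log(3)/2 + sqrt(2)*z^3/3 + z


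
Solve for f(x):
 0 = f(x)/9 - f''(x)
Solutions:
 f(x) = C1*exp(-x/3) + C2*exp(x/3)


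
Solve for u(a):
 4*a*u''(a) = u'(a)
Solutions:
 u(a) = C1 + C2*a^(5/4)


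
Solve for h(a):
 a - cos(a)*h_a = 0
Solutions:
 h(a) = C1 + Integral(a/cos(a), a)


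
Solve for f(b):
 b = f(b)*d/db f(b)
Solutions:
 f(b) = -sqrt(C1 + b^2)
 f(b) = sqrt(C1 + b^2)


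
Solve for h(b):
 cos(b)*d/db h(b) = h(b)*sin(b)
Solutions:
 h(b) = C1/cos(b)


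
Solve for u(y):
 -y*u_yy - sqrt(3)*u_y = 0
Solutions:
 u(y) = C1 + C2*y^(1 - sqrt(3))


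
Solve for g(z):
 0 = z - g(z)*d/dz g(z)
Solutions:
 g(z) = -sqrt(C1 + z^2)
 g(z) = sqrt(C1 + z^2)


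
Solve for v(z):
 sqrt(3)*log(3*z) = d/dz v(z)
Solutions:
 v(z) = C1 + sqrt(3)*z*log(z) - sqrt(3)*z + sqrt(3)*z*log(3)


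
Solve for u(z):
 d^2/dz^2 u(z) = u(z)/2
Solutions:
 u(z) = C1*exp(-sqrt(2)*z/2) + C2*exp(sqrt(2)*z/2)


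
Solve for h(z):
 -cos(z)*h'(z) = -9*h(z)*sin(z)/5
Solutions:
 h(z) = C1/cos(z)^(9/5)


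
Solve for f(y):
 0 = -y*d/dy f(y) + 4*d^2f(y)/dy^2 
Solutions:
 f(y) = C1 + C2*erfi(sqrt(2)*y/4)


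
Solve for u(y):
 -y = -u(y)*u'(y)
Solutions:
 u(y) = -sqrt(C1 + y^2)
 u(y) = sqrt(C1 + y^2)


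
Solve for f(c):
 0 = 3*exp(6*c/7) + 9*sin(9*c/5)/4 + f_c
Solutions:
 f(c) = C1 - 7*exp(6*c/7)/2 + 5*cos(9*c/5)/4


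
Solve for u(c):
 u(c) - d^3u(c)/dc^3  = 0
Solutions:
 u(c) = C3*exp(c) + (C1*sin(sqrt(3)*c/2) + C2*cos(sqrt(3)*c/2))*exp(-c/2)


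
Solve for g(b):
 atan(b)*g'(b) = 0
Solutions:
 g(b) = C1


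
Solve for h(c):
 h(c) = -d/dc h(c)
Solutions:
 h(c) = C1*exp(-c)


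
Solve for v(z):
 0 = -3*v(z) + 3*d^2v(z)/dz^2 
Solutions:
 v(z) = C1*exp(-z) + C2*exp(z)


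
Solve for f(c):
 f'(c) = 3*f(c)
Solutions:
 f(c) = C1*exp(3*c)


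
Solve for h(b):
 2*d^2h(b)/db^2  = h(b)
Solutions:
 h(b) = C1*exp(-sqrt(2)*b/2) + C2*exp(sqrt(2)*b/2)


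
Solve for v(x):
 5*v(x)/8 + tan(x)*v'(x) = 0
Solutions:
 v(x) = C1/sin(x)^(5/8)


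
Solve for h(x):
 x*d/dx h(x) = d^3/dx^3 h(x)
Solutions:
 h(x) = C1 + Integral(C2*airyai(x) + C3*airybi(x), x)


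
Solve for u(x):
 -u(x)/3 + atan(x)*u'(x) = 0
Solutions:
 u(x) = C1*exp(Integral(1/atan(x), x)/3)


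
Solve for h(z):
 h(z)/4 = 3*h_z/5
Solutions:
 h(z) = C1*exp(5*z/12)


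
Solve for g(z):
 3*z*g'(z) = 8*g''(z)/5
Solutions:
 g(z) = C1 + C2*erfi(sqrt(15)*z/4)


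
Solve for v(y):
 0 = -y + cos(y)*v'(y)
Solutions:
 v(y) = C1 + Integral(y/cos(y), y)


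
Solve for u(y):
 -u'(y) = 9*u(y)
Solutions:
 u(y) = C1*exp(-9*y)


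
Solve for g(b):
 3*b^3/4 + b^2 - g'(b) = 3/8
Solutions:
 g(b) = C1 + 3*b^4/16 + b^3/3 - 3*b/8


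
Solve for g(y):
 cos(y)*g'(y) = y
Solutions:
 g(y) = C1 + Integral(y/cos(y), y)


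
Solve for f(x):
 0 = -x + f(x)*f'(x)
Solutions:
 f(x) = -sqrt(C1 + x^2)
 f(x) = sqrt(C1 + x^2)


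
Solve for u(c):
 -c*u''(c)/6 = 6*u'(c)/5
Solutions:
 u(c) = C1 + C2/c^(31/5)


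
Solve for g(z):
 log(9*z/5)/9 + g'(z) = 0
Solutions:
 g(z) = C1 - z*log(z)/9 - 2*z*log(3)/9 + z/9 + z*log(5)/9


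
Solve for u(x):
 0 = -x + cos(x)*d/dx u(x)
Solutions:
 u(x) = C1 + Integral(x/cos(x), x)


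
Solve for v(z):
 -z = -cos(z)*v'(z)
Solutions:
 v(z) = C1 + Integral(z/cos(z), z)


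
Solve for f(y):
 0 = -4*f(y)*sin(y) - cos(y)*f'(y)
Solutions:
 f(y) = C1*cos(y)^4


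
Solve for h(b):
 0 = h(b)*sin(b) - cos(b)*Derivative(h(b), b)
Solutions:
 h(b) = C1/cos(b)


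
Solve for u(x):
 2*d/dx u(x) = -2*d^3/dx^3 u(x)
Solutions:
 u(x) = C1 + C2*sin(x) + C3*cos(x)


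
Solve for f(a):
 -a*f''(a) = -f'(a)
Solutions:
 f(a) = C1 + C2*a^2


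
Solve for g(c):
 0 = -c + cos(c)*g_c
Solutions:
 g(c) = C1 + Integral(c/cos(c), c)
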